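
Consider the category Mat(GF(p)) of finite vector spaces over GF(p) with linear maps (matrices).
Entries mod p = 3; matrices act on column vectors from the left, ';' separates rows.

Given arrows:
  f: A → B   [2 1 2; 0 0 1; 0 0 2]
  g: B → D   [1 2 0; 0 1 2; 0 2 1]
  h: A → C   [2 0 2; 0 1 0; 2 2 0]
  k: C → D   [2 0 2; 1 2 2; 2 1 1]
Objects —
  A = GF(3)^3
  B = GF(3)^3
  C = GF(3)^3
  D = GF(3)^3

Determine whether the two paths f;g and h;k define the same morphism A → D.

Path 1 = f;g:
  e0=(1,0,0) f→(2,0,0) g→(2,0,0)
  e1=(0,1,0) f→(1,0,0) g→(1,0,0)
  e2=(0,0,1) f→(2,1,2) g→(1,2,1)
  composite₁ = [2 1 1; 0 0 2; 0 0 1]
Path 2 = h;k:
  e0=(1,0,0) h→(2,0,2) k→(2,0,0)
  e1=(0,1,0) h→(0,1,2) k→(1,0,0)
  e2=(0,0,1) h→(2,0,0) k→(1,2,1)
  composite₂ = [2 1 1; 0 0 2; 0 0 1]
Equal? same morphism ✓

Answer: COMMUTES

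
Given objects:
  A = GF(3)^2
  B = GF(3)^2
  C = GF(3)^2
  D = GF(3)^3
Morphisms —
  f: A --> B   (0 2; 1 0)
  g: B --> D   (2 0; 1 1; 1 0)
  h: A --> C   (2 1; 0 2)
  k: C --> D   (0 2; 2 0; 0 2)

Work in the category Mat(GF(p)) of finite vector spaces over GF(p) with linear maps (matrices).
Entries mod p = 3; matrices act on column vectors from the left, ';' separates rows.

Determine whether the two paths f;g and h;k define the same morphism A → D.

1) trace f;g:
  e0=(1,0) f-->(0,1) g-->(0,1,0)
  e1=(0,1) f-->(2,0) g-->(1,2,2)
  result₁ = (0 1; 1 2; 0 2)
2) trace h;k:
  e0=(1,0) h-->(2,0) k-->(0,1,0)
  e1=(0,1) h-->(1,2) k-->(1,2,1)
  result₂ = (0 1; 1 2; 0 1)
Equal? distinct morphisms ✗

Answer: DOES NOT COMMUTE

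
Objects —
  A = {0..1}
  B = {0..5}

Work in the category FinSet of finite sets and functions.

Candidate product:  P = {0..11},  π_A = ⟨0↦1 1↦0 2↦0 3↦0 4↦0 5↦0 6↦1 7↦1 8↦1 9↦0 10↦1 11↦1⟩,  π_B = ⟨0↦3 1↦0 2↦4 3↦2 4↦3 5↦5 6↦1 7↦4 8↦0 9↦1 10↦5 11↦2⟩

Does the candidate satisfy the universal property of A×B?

|A|·|B| = 2·6 = 12;  |P| = 12
Check the pairing map k ↦ (π_A(k), π_B(k)):
  0 ↦ (1,3)
  1 ↦ (0,0)
  2 ↦ (0,4)
  3 ↦ (0,2)
  4 ↦ (0,3)
  5 ↦ (0,5)
  6 ↦ (1,1)
  7 ↦ (1,4)
  8 ↦ (1,0)
  9 ↦ (0,1)
  10 ↦ (1,5)
  11 ↦ (1,2)
distinct pairs in image: 12 / 12 needed
  → bijection onto A×B; projections well-typed.

Answer: VALID PRODUCT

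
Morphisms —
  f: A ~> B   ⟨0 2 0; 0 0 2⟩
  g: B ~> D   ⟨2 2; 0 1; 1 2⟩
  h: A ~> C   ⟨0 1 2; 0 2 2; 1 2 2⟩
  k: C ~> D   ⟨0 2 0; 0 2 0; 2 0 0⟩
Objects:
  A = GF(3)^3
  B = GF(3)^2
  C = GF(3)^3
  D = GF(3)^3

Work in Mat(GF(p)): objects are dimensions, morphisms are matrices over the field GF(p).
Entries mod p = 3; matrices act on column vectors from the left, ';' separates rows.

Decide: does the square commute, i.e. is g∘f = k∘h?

1) trace f;g:
  e0=[1,0,0] f~>[0,0] g~>[0,0,0]
  e1=[0,1,0] f~>[2,0] g~>[1,0,2]
  e2=[0,0,1] f~>[0,2] g~>[1,2,1]
  composite₁ = ⟨0 1 1; 0 0 2; 0 2 1⟩
2) trace h;k:
  e0=[1,0,0] h~>[0,0,1] k~>[0,0,0]
  e1=[0,1,0] h~>[1,2,2] k~>[1,1,2]
  e2=[0,0,1] h~>[2,2,2] k~>[1,1,1]
  composite₂ = ⟨0 1 1; 0 1 1; 0 2 1⟩
Equal? NO — does not commute

Answer: DOES NOT COMMUTE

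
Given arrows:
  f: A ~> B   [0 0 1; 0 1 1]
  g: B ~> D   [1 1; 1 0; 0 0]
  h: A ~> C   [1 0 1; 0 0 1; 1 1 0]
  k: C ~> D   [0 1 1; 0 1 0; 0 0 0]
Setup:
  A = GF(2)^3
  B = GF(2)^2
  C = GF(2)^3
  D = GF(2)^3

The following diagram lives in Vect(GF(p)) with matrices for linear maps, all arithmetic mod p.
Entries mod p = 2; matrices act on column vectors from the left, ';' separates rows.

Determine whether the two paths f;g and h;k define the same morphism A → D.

1) trace f;g:
  e0=[1,0,0] f~>[0,0] g~>[0,0,0]
  e1=[0,1,0] f~>[0,1] g~>[1,0,0]
  e2=[0,0,1] f~>[1,1] g~>[0,1,0]
  ⟦path⟧₁ = [0 1 0; 0 0 1; 0 0 0]
2) trace h;k:
  e0=[1,0,0] h~>[1,0,1] k~>[1,0,0]
  e1=[0,1,0] h~>[0,0,1] k~>[1,0,0]
  e2=[0,0,1] h~>[1,1,0] k~>[1,1,0]
  ⟦path⟧₂ = [1 1 1; 0 0 1; 0 0 0]
Equal? differ; not commutative

Answer: DOES NOT COMMUTE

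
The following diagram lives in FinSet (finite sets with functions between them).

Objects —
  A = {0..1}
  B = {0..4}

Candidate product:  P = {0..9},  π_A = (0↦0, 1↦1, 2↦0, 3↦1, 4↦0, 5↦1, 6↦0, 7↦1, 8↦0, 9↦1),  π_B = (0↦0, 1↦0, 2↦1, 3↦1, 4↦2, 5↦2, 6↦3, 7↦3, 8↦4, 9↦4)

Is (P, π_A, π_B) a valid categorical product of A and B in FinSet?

|A|·|B| = 2·5 = 10;  |P| = 10
Check the pairing map k ↦ (π_A(k), π_B(k)):
  0 ↦ (0,0)
  1 ↦ (1,0)
  2 ↦ (0,1)
  3 ↦ (1,1)
  4 ↦ (0,2)
  5 ↦ (1,2)
  6 ↦ (0,3)
  7 ↦ (1,3)
  8 ↦ (0,4)
  9 ↦ (1,4)
distinct pairs in image: 10 / 10 needed
  → bijection onto A×B; projections well-typed.

Answer: VALID PRODUCT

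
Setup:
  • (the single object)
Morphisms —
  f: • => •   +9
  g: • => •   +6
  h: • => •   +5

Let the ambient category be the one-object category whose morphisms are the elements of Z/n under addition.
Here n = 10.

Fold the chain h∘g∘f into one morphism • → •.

Answer: +0

Derivation:
  0 +9≡9 +6≡5 +5≡0  (mod 10)
result: +0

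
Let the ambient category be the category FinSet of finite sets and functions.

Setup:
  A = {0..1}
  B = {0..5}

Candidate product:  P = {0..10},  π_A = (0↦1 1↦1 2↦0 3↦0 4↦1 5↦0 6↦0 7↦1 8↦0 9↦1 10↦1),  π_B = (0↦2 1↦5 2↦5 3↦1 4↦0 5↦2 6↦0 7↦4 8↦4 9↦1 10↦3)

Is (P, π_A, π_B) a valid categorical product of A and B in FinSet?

Answer: NOT A VALID PRODUCT — |P|=11 ≠ |A|·|B|=12

Trace:
|A|·|B| = 2·6 = 12;  |P| = 11
  → cardinalities differ; no bijection possible.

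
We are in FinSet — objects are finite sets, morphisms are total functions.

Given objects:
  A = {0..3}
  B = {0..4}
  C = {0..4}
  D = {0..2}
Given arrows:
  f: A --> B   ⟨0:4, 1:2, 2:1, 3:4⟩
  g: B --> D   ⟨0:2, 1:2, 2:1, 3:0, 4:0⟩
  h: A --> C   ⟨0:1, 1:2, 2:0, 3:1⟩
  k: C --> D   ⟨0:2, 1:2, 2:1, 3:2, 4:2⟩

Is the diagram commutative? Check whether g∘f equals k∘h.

Answer: DOES NOT COMMUTE

Trace:
Path 1 = f;g:
  0 f-->4 g-->0
  1 f-->2 g-->1
  2 f-->1 g-->2
  3 f-->4 g-->0
  composite₁ = ⟨0:0, 1:1, 2:2, 3:0⟩
Path 2 = h;k:
  0 h-->1 k-->2
  1 h-->2 k-->1
  2 h-->0 k-->2
  3 h-->1 k-->2
  composite₂ = ⟨0:2, 1:1, 2:2, 3:2⟩
Equal? distinct morphisms ✗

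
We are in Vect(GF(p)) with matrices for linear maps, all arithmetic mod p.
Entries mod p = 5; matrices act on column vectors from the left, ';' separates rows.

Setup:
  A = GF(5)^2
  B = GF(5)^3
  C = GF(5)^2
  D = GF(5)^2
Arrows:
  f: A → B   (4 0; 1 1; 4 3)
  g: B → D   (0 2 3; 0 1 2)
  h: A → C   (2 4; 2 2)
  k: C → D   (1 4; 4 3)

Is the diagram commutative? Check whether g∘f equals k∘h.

Path 1 = f;g:
  e0=⟨1,0⟩ f→⟨4,1,4⟩ g→⟨4,4⟩
  e1=⟨0,1⟩ f→⟨0,1,3⟩ g→⟨1,2⟩
  ⟦path⟧₁ = (4 1; 4 2)
Path 2 = h;k:
  e0=⟨1,0⟩ h→⟨2,2⟩ k→⟨0,4⟩
  e1=⟨0,1⟩ h→⟨4,2⟩ k→⟨2,2⟩
  ⟦path⟧₂ = (0 2; 4 2)
Equal? differ; not commutative

Answer: DOES NOT COMMUTE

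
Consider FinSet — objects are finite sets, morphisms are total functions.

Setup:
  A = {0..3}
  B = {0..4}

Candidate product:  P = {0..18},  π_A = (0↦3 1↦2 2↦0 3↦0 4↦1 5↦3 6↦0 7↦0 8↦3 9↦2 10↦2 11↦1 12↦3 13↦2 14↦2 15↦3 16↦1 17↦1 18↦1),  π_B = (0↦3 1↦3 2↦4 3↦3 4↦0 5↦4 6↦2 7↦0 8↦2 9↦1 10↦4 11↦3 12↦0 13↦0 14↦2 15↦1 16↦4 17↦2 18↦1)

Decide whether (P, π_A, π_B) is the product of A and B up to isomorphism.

Answer: NOT A VALID PRODUCT — |P|=19 ≠ |A|·|B|=20

Trace:
|A|·|B| = 4·5 = 20;  |P| = 19
  → cardinalities differ; no bijection possible.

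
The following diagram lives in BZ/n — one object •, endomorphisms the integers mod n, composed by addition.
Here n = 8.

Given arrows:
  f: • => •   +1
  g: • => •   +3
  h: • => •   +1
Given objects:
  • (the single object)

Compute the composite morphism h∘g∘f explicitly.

  0 +1≡1 +3≡4 +1≡5  (mod 8)
result: +5

Answer: +5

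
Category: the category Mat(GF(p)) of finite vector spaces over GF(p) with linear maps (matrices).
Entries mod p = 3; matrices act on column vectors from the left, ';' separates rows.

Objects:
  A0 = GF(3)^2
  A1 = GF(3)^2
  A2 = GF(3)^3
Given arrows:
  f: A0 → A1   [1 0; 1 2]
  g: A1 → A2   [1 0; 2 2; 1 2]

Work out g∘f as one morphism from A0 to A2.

Answer: [1 0; 1 1; 0 1]

Derivation:
  e0=⟨1,0⟩ f→⟨1,1⟩ g→⟨1,1,0⟩
  e1=⟨0,1⟩ f→⟨0,2⟩ g→⟨0,1,1⟩
⟦path⟧: [1 0; 1 1; 0 1]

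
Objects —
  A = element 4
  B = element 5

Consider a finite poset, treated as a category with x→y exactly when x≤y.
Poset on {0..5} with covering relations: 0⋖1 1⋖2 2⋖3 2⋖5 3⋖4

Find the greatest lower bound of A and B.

Answer: A∧B = 2

Derivation:
{x : x≤A ∧ x≤B} = {0,1,2}  (A=4, B=5)
  0 ≤ 2
  1 ≤ 2
  2 ≤ 2
glb = 2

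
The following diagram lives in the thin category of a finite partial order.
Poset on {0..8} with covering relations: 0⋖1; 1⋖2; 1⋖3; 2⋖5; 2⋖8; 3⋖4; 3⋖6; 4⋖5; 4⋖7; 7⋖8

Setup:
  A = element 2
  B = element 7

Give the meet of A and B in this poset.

Answer: A∧B = 1

Work:
Common predecessors of 2,7: {0,1}
  0 ⊑ 1
  1 ⊑ 1
glb = 1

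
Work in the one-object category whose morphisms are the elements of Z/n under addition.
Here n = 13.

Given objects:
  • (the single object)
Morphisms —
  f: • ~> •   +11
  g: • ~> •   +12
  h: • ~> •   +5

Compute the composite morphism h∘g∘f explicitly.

  0 +11≡11 +12≡10 +5≡2  (mod 13)
result: +2

Answer: +2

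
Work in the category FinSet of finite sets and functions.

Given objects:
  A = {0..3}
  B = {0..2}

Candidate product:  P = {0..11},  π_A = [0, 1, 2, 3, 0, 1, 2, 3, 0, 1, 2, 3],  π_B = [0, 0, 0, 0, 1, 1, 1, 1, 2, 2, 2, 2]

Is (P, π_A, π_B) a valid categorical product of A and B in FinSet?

|A|·|B| = 4·3 = 12;  |P| = 12
Check the pairing map k ↦ (π_A(k), π_B(k)):
  0 -> (0,0)
  1 -> (1,0)
  2 -> (2,0)
  3 -> (3,0)
  4 -> (0,1)
  5 -> (1,1)
  6 -> (2,1)
  7 -> (3,1)
  8 -> (0,2)
  9 -> (1,2)
  10 -> (2,2)
  11 -> (3,2)
distinct pairs in image: 12 / 12 needed
  → bijection onto A×B; projections well-typed.

Answer: VALID PRODUCT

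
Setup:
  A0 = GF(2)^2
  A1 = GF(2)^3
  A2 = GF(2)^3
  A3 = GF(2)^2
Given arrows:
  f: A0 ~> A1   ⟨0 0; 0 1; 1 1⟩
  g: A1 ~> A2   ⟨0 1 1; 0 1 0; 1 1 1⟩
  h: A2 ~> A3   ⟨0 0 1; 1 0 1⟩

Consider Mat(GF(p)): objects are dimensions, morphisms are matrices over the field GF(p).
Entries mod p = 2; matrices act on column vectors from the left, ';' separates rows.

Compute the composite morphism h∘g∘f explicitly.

Answer: ⟨1 0; 0 0⟩

Work:
  e0=(1,0) f~>(0,0,1) g~>(1,0,1) h~>(1,0)
  e1=(0,1) f~>(0,1,1) g~>(0,1,0) h~>(0,0)
composite: ⟨1 0; 0 0⟩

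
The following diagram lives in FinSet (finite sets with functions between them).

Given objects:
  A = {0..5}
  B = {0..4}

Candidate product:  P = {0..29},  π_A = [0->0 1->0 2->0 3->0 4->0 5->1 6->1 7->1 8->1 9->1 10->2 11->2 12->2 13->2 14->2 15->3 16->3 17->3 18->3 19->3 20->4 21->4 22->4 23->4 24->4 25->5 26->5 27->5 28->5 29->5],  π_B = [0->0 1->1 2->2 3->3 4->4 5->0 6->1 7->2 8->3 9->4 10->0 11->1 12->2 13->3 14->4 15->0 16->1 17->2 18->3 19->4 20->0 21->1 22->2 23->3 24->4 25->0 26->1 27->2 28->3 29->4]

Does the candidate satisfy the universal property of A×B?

Answer: VALID PRODUCT

Work:
|A|·|B| = 6·5 = 30;  |P| = 30
Check the pairing map k ↦ (π_A(k), π_B(k)):
  0 -> (0,0)
  1 -> (0,1)
  2 -> (0,2)
  3 -> (0,3)
  4 -> (0,4)
  5 -> (1,0)
  6 -> (1,1)
  7 -> (1,2)
  8 -> (1,3)
  9 -> (1,4)
  10 -> (2,0)
  11 -> (2,1)
  12 -> (2,2)
  13 -> (2,3)
  14 -> (2,4)
  15 -> (3,0)
  16 -> (3,1)
  17 -> (3,2)
  18 -> (3,3)
  19 -> (3,4)
  20 -> (4,0)
  21 -> (4,1)
  22 -> (4,2)
  23 -> (4,3)
  24 -> (4,4)
  25 -> (5,0)
  26 -> (5,1)
  27 -> (5,2)
  28 -> (5,3)
  29 -> (5,4)
distinct pairs in image: 30 / 30 needed
  → bijection onto A×B; projections well-typed.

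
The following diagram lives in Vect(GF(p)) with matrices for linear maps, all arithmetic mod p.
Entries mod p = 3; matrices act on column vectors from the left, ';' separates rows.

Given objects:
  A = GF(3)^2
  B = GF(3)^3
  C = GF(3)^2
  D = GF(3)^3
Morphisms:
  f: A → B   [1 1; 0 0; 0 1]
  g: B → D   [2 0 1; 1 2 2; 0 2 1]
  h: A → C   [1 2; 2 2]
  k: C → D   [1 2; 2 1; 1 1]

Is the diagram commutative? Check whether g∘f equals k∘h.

Answer: COMMUTES

Derivation:
Along f;g (path 1):
  e0=(1,0) f→(1,0,0) g→(2,1,0)
  e1=(0,1) f→(1,0,1) g→(0,0,1)
  result₁ = [2 0; 1 0; 0 1]
Along h;k (path 2):
  e0=(1,0) h→(1,2) k→(2,1,0)
  e1=(0,1) h→(2,2) k→(0,0,1)
  result₂ = [2 0; 1 0; 0 1]
Equal? same morphism ✓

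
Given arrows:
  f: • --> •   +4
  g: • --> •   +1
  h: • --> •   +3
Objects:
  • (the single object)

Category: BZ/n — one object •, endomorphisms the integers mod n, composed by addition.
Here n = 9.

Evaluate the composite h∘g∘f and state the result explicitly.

  0 +4≡4 +1≡5 +3≡8  (mod 9)
⟦path⟧: +8

Answer: +8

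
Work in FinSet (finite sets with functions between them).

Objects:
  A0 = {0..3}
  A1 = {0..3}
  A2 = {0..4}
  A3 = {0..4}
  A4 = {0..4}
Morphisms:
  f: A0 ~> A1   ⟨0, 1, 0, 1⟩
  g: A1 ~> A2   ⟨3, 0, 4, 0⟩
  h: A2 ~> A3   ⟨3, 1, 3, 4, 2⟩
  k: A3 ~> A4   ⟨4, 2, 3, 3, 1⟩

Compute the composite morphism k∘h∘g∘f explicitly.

Answer: ⟨1, 3, 1, 3⟩

Trace:
  0 f~>0 g~>3 h~>4 k~>1
  1 f~>1 g~>0 h~>3 k~>3
  2 f~>0 g~>3 h~>4 k~>1
  3 f~>1 g~>0 h~>3 k~>3
result: ⟨1, 3, 1, 3⟩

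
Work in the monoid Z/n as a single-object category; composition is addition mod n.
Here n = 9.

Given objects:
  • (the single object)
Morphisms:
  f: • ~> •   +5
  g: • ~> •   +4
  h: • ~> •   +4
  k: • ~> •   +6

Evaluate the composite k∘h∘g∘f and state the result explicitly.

  0 +5≡5 +4≡0 +4≡4 +6≡1  (mod 9)
⟦path⟧: +1

Answer: +1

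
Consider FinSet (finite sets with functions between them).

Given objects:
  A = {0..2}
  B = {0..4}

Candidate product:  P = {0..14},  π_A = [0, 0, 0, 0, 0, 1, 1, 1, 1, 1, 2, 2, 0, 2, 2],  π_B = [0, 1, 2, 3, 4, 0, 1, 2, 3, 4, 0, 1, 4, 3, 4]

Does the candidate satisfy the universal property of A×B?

|A|·|B| = 3·5 = 15;  |P| = 15
Check the pairing map k ↦ (π_A(k), π_B(k)):
  0 ↦ (0,0)
  1 ↦ (0,1)
  2 ↦ (0,2)
  3 ↦ (0,3)
  4 ↦ (0,4)
  5 ↦ (1,0)
  6 ↦ (1,1)
  7 ↦ (1,2)
  8 ↦ (1,3)
  9 ↦ (1,4)
  10 ↦ (2,0)
  11 ↦ (2,1)
  12 ↦ (0,4)  ✗ repeats pair of k=4
  13 ↦ (2,3)
  14 ↦ (2,4)
distinct pairs in image: 14 / 15 needed
  → (0,4) hit at k=4 and k=12

Answer: NOT A VALID PRODUCT — duplicate pair at indices 4,12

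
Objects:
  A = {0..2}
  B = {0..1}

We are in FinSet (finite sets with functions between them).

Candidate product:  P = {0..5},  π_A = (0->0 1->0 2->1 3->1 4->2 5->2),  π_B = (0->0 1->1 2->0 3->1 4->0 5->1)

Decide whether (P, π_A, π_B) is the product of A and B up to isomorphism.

Answer: VALID PRODUCT

Work:
|A|·|B| = 3·2 = 6;  |P| = 6
Check the pairing map k ↦ (π_A(k), π_B(k)):
  0 -> (0,0)
  1 -> (0,1)
  2 -> (1,0)
  3 -> (1,1)
  4 -> (2,0)
  5 -> (2,1)
distinct pairs in image: 6 / 6 needed
  → bijection onto A×B; projections well-typed.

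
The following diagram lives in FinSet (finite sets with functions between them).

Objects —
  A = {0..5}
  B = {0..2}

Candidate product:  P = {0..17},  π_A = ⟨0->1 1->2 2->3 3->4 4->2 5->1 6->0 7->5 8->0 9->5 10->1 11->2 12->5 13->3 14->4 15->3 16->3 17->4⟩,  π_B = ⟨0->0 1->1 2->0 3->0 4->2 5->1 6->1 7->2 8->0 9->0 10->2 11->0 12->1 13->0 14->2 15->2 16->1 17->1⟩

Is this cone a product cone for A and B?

|A|·|B| = 6·3 = 18;  |P| = 18
Check the pairing map k ↦ (π_A(k), π_B(k)):
  0 -> (1,0)
  1 -> (2,1)
  2 -> (3,0)
  3 -> (4,0)
  4 -> (2,2)
  5 -> (1,1)
  6 -> (0,1)
  7 -> (5,2)
  8 -> (0,0)
  9 -> (5,0)
  10 -> (1,2)
  11 -> (2,0)
  12 -> (5,1)
  13 -> (3,0)  ✗ repeats pair of k=2
  14 -> (4,2)
  15 -> (3,2)
  16 -> (3,1)
  17 -> (4,1)
distinct pairs in image: 17 / 18 needed
  → (3,0) hit at k=2 and k=13

Answer: NOT A VALID PRODUCT — duplicate pair at indices 2,13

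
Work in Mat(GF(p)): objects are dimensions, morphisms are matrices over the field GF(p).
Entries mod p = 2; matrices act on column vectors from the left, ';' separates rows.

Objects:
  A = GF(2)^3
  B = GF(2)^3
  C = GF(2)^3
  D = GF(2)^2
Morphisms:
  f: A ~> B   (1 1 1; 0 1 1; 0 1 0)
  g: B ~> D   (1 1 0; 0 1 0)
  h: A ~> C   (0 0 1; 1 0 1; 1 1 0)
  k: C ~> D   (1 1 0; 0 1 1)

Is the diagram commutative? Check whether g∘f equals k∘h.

Along f;g (path 1):
  e0=(1,0,0) f~>(1,0,0) g~>(1,0)
  e1=(0,1,0) f~>(1,1,1) g~>(0,1)
  e2=(0,0,1) f~>(1,1,0) g~>(0,1)
  result₁ = (1 0 0; 0 1 1)
Along h;k (path 2):
  e0=(1,0,0) h~>(0,1,1) k~>(1,0)
  e1=(0,1,0) h~>(0,0,1) k~>(0,1)
  e2=(0,0,1) h~>(1,1,0) k~>(0,1)
  result₂ = (1 0 0; 0 1 1)
Equal? equal; square commutes

Answer: COMMUTES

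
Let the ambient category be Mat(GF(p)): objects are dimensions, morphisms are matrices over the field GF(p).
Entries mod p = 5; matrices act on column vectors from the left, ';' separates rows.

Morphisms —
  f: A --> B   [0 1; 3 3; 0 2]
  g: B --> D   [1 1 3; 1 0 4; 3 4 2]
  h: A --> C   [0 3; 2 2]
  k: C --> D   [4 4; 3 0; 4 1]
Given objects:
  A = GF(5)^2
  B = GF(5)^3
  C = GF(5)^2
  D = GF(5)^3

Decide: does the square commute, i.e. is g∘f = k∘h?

Answer: COMMUTES

Derivation:
Path 1 = f;g:
  e0=[1,0] f-->[0,3,0] g-->[3,0,2]
  e1=[0,1] f-->[1,3,2] g-->[0,4,4]
  composite₁ = [3 0; 0 4; 2 4]
Path 2 = h;k:
  e0=[1,0] h-->[0,2] k-->[3,0,2]
  e1=[0,1] h-->[3,2] k-->[0,4,4]
  composite₂ = [3 0; 0 4; 2 4]
Equal? YES — commutes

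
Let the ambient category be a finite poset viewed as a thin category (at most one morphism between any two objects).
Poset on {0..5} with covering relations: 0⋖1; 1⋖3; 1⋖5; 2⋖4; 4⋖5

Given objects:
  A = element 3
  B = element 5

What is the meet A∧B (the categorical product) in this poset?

Answer: A∧B = 1

Trace:
Lower bounds of A=3 and B=5: {0,1}
  0 <= 1
  1 <= 1
glb = 1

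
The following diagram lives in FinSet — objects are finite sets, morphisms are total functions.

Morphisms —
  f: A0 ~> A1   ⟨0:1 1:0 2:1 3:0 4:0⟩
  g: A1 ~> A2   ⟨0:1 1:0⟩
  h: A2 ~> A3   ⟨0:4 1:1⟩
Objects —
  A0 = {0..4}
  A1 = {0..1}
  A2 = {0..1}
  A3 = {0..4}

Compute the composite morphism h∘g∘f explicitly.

Answer: ⟨0:4 1:1 2:4 3:1 4:1⟩

Derivation:
  0 f~>1 g~>0 h~>4
  1 f~>0 g~>1 h~>1
  2 f~>1 g~>0 h~>4
  3 f~>0 g~>1 h~>1
  4 f~>0 g~>1 h~>1
⟦path⟧: ⟨0:4 1:1 2:4 3:1 4:1⟩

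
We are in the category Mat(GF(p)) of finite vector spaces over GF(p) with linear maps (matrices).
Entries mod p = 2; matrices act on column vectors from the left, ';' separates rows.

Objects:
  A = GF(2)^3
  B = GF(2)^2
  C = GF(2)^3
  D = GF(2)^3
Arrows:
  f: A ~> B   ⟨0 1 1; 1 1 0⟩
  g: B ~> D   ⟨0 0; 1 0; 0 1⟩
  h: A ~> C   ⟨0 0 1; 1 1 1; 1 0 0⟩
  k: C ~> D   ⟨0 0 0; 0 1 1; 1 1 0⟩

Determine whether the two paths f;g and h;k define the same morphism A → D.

1) trace f;g:
  e0=[1,0,0] f~>[0,1] g~>[0,0,1]
  e1=[0,1,0] f~>[1,1] g~>[0,1,1]
  e2=[0,0,1] f~>[1,0] g~>[0,1,0]
  ⟦path⟧₁ = ⟨0 0 0; 0 1 1; 1 1 0⟩
2) trace h;k:
  e0=[1,0,0] h~>[0,1,1] k~>[0,0,1]
  e1=[0,1,0] h~>[0,1,0] k~>[0,1,1]
  e2=[0,0,1] h~>[1,1,0] k~>[0,1,0]
  ⟦path⟧₂ = ⟨0 0 0; 0 1 1; 1 1 0⟩
Equal? same morphism ✓

Answer: COMMUTES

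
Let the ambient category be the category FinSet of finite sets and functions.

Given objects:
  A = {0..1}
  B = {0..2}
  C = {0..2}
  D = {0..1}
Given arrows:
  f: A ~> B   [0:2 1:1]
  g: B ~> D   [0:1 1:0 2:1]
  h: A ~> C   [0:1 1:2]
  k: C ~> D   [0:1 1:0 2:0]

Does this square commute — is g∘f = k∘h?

Path 1 = f;g:
  0 f~>2 g~>1
  1 f~>1 g~>0
  composite₁ = [0:1 1:0]
Path 2 = h;k:
  0 h~>1 k~>0
  1 h~>2 k~>0
  composite₂ = [0:0 1:0]
Equal? NO — does not commute

Answer: DOES NOT COMMUTE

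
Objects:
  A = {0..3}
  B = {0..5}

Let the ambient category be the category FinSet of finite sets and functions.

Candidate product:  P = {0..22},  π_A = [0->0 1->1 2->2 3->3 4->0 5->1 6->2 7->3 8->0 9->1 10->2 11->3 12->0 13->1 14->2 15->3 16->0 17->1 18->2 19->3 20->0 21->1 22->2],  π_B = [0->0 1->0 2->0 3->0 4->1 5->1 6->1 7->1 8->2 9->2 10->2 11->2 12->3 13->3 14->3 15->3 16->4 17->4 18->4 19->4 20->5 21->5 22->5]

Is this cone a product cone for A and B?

|A|·|B| = 4·6 = 24;  |P| = 23
  → cardinalities differ; no bijection possible.

Answer: NOT A VALID PRODUCT — |P|=23 ≠ |A|·|B|=24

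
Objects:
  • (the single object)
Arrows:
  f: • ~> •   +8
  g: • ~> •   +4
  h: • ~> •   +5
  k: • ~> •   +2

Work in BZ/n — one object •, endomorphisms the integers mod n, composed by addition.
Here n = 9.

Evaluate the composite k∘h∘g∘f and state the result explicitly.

  0 +8≡8 +4≡3 +5≡8 +2≡1  (mod 9)
result: +1

Answer: +1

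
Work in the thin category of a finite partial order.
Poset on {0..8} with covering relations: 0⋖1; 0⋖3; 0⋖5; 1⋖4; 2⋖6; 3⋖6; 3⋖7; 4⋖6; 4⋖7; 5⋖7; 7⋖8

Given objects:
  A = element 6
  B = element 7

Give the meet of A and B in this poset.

Answer: NO MEET EXISTS

Trace:
Common predecessors of 6,7: {0,1,3,4}
  maximal lower bounds 3 and 4 are incomparable: neither 3⊑4 nor 4⊑3
→ no greatest lower bound exists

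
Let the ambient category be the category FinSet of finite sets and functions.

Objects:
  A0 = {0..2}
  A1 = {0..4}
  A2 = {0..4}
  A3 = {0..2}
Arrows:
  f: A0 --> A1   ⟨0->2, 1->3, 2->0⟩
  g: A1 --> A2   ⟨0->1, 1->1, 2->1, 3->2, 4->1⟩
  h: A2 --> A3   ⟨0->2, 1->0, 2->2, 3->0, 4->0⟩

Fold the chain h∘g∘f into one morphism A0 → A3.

  0 f-->2 g-->1 h-->0
  1 f-->3 g-->2 h-->2
  2 f-->0 g-->1 h-->0
⟦path⟧: ⟨0->0, 1->2, 2->0⟩

Answer: ⟨0->0, 1->2, 2->0⟩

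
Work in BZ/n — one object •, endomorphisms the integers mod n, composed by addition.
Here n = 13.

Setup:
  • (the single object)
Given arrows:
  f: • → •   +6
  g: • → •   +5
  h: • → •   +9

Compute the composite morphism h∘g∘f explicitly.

  0 +6≡6 +5≡11 +9≡7  (mod 13)
result: +7

Answer: +7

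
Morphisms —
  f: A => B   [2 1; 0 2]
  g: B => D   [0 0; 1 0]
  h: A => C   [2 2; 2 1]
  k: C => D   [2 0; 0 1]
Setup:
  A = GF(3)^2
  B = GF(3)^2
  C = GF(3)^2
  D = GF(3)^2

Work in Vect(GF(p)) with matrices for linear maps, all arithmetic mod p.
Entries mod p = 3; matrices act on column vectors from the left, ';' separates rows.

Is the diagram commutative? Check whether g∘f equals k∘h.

Answer: DOES NOT COMMUTE

Work:
Along f;g (path 1):
  e0=(1,0) f=>(2,0) g=>(0,2)
  e1=(0,1) f=>(1,2) g=>(0,1)
  result₁ = [0 0; 2 1]
Along h;k (path 2):
  e0=(1,0) h=>(2,2) k=>(1,2)
  e1=(0,1) h=>(2,1) k=>(1,1)
  result₂ = [1 1; 2 1]
Equal? NO — does not commute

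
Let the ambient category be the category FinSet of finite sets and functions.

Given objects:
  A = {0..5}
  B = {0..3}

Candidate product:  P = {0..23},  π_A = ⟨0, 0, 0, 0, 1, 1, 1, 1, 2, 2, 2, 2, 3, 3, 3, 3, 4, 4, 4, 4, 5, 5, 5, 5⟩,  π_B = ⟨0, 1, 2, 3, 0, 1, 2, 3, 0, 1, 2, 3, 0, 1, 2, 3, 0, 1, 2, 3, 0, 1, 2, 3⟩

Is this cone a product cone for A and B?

|A|·|B| = 6·4 = 24;  |P| = 24
Check the pairing map k ↦ (π_A(k), π_B(k)):
  0 : (0,0)
  1 : (0,1)
  2 : (0,2)
  3 : (0,3)
  4 : (1,0)
  5 : (1,1)
  6 : (1,2)
  7 : (1,3)
  8 : (2,0)
  9 : (2,1)
  10 : (2,2)
  11 : (2,3)
  12 : (3,0)
  13 : (3,1)
  14 : (3,2)
  15 : (3,3)
  16 : (4,0)
  17 : (4,1)
  18 : (4,2)
  19 : (4,3)
  20 : (5,0)
  21 : (5,1)
  22 : (5,2)
  23 : (5,3)
distinct pairs in image: 24 / 24 needed
  → bijection onto A×B; projections well-typed.

Answer: VALID PRODUCT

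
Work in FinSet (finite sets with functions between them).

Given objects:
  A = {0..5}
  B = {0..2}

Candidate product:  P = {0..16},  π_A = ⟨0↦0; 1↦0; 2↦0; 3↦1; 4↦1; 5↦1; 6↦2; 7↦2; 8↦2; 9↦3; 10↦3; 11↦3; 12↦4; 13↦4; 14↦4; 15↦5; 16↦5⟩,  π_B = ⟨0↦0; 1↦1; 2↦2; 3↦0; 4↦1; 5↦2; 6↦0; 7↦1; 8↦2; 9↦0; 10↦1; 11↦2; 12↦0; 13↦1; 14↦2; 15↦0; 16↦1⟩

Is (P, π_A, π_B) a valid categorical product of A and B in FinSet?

|A|·|B| = 6·3 = 18;  |P| = 17
  → cardinalities differ; no bijection possible.

Answer: NOT A VALID PRODUCT — |P|=17 ≠ |A|·|B|=18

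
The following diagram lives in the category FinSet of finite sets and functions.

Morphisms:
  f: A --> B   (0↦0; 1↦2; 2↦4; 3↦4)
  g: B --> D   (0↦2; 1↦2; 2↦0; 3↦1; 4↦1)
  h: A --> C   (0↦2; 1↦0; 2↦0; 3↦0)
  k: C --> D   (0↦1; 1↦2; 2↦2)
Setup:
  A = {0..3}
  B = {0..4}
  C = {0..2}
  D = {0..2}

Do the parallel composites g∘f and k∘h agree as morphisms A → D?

Along f;g (path 1):
  0 f-->0 g-->2
  1 f-->2 g-->0
  2 f-->4 g-->1
  3 f-->4 g-->1
  composite₁ = (0↦2; 1↦0; 2↦1; 3↦1)
Along h;k (path 2):
  0 h-->2 k-->2
  1 h-->0 k-->1
  2 h-->0 k-->1
  3 h-->0 k-->1
  composite₂ = (0↦2; 1↦1; 2↦1; 3↦1)
Equal? distinct morphisms ✗

Answer: DOES NOT COMMUTE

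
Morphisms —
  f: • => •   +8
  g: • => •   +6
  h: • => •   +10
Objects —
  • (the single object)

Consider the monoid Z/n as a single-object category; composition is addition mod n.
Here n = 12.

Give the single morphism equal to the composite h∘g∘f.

  0 +8≡8 +6≡2 +10≡0  (mod 12)
result: +0

Answer: +0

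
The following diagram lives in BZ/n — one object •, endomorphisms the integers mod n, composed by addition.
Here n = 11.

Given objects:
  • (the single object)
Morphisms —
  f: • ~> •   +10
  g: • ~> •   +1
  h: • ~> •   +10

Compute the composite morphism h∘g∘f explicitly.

  0 +10≡10 +1≡0 +10≡10  (mod 11)
result: +10

Answer: +10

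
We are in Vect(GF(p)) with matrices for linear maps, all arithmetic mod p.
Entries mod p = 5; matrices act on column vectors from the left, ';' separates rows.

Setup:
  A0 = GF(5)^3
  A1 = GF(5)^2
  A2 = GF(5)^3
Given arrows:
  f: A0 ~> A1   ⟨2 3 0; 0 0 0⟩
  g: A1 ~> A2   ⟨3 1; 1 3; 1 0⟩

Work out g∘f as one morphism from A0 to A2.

  e0=[1,0,0] f~>[2,0] g~>[1,2,2]
  e1=[0,1,0] f~>[3,0] g~>[4,3,3]
  e2=[0,0,1] f~>[0,0] g~>[0,0,0]
⟦path⟧: ⟨1 4 0; 2 3 0; 2 3 0⟩

Answer: ⟨1 4 0; 2 3 0; 2 3 0⟩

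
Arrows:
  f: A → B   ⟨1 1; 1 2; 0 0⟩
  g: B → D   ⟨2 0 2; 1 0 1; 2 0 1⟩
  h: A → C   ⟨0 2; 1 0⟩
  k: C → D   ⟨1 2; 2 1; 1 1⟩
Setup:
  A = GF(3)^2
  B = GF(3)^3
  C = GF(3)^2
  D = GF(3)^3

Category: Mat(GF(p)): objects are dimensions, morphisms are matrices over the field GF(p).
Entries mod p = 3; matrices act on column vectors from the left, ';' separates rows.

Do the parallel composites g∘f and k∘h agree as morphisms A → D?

Path 1 = f;g:
  e0=⟨1,0⟩ f→⟨1,1,0⟩ g→⟨2,1,2⟩
  e1=⟨0,1⟩ f→⟨1,2,0⟩ g→⟨2,1,2⟩
  ⟦path⟧₁ = ⟨2 2; 1 1; 2 2⟩
Path 2 = h;k:
  e0=⟨1,0⟩ h→⟨0,1⟩ k→⟨2,1,1⟩
  e1=⟨0,1⟩ h→⟨2,0⟩ k→⟨2,1,2⟩
  ⟦path⟧₂ = ⟨2 2; 1 1; 1 2⟩
Equal? distinct morphisms ✗

Answer: DOES NOT COMMUTE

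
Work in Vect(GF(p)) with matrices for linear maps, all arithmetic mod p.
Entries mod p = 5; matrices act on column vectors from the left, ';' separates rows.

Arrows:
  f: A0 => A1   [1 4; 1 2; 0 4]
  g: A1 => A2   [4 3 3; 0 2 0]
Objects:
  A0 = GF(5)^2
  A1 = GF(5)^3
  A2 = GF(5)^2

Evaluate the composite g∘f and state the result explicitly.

  e0=[1,0] f=>[1,1,0] g=>[2,2]
  e1=[0,1] f=>[4,2,4] g=>[4,4]
⟦path⟧: [2 4; 2 4]

Answer: [2 4; 2 4]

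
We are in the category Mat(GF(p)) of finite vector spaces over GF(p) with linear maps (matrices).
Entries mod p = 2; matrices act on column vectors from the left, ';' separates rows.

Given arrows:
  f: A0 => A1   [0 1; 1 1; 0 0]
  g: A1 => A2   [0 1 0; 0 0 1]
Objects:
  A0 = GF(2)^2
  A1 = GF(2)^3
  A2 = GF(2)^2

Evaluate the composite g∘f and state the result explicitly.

  e0=[1,0] f=>[0,1,0] g=>[1,0]
  e1=[0,1] f=>[1,1,0] g=>[1,0]
composite: [1 1; 0 0]

Answer: [1 1; 0 0]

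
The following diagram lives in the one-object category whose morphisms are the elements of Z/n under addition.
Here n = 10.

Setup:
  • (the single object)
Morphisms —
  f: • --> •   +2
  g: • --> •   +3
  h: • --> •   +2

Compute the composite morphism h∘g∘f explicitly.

  0 +2≡2 +3≡5 +2≡7  (mod 10)
composite: +7

Answer: +7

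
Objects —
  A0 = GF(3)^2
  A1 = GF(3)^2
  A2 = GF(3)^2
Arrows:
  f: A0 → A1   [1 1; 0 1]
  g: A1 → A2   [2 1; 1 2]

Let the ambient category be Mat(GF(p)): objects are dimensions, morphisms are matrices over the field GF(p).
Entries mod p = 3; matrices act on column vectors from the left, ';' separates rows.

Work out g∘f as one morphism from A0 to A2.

  e0=[1,0] f→[1,0] g→[2,1]
  e1=[0,1] f→[1,1] g→[0,0]
⟦path⟧: [2 0; 1 0]

Answer: [2 0; 1 0]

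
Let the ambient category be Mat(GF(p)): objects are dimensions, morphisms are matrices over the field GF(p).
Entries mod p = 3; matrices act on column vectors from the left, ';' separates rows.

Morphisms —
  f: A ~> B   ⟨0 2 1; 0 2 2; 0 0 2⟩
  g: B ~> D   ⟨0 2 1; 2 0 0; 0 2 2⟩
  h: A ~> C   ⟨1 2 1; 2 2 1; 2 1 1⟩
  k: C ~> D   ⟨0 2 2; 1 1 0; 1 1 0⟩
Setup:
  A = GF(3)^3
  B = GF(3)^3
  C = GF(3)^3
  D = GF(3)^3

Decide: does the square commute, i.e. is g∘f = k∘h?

Path 1 = f;g:
  e0=⟨1,0,0⟩ f~>⟨0,0,0⟩ g~>⟨0,0,0⟩
  e1=⟨0,1,0⟩ f~>⟨2,2,0⟩ g~>⟨1,1,1⟩
  e2=⟨0,0,1⟩ f~>⟨1,2,2⟩ g~>⟨0,2,2⟩
  result₁ = ⟨0 1 0; 0 1 2; 0 1 2⟩
Path 2 = h;k:
  e0=⟨1,0,0⟩ h~>⟨1,2,2⟩ k~>⟨2,0,0⟩
  e1=⟨0,1,0⟩ h~>⟨2,2,1⟩ k~>⟨0,1,1⟩
  e2=⟨0,0,1⟩ h~>⟨1,1,1⟩ k~>⟨1,2,2⟩
  result₂ = ⟨2 0 1; 0 1 2; 0 1 2⟩
Equal? NO — does not commute

Answer: DOES NOT COMMUTE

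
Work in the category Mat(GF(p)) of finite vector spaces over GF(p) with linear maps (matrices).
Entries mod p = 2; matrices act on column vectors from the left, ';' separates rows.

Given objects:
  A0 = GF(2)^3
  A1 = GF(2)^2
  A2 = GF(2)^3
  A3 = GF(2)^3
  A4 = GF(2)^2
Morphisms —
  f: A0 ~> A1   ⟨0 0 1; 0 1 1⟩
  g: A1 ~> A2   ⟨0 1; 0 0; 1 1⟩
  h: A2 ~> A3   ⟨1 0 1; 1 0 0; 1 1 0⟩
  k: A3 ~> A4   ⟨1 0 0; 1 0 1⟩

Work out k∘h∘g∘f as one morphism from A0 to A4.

Answer: ⟨0 0 1; 0 1 0⟩

Work:
  e0=[1,0,0] f~>[0,0] g~>[0,0,0] h~>[0,0,0] k~>[0,0]
  e1=[0,1,0] f~>[0,1] g~>[1,0,1] h~>[0,1,1] k~>[0,1]
  e2=[0,0,1] f~>[1,1] g~>[1,0,0] h~>[1,1,1] k~>[1,0]
⟦path⟧: ⟨0 0 1; 0 1 0⟩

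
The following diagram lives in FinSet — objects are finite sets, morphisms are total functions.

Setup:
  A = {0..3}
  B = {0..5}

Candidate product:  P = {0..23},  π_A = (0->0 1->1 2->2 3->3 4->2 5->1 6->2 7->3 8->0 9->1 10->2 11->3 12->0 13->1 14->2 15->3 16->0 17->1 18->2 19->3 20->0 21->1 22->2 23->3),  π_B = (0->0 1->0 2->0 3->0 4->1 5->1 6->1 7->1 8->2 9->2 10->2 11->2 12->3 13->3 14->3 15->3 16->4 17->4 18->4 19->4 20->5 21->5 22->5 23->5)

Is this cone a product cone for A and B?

|A|·|B| = 4·6 = 24;  |P| = 24
Check the pairing map k ↦ (π_A(k), π_B(k)):
  0 -> (0,0)
  1 -> (1,0)
  2 -> (2,0)
  3 -> (3,0)
  4 -> (2,1)
  5 -> (1,1)
  6 -> (2,1)  ✗ repeats pair of k=4
  7 -> (3,1)
  8 -> (0,2)
  9 -> (1,2)
  10 -> (2,2)
  11 -> (3,2)
  12 -> (0,3)
  13 -> (1,3)
  14 -> (2,3)
  15 -> (3,3)
  16 -> (0,4)
  17 -> (1,4)
  18 -> (2,4)
  19 -> (3,4)
  20 -> (0,5)
  21 -> (1,5)
  22 -> (2,5)
  23 -> (3,5)
distinct pairs in image: 23 / 24 needed
  → (2,1) hit at k=4 and k=6

Answer: NOT A VALID PRODUCT — duplicate pair at indices 6,4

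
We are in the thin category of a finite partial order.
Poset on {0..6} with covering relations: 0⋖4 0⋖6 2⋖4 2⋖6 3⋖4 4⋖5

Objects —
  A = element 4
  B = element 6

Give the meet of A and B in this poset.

{x : x⊑A ∧ x⊑B} = {0,2}  (A=4, B=6)
  maximal lower bounds 0 and 2 are incomparable: neither 0⊑2 nor 2⊑0
→ no greatest lower bound exists

Answer: NO MEET EXISTS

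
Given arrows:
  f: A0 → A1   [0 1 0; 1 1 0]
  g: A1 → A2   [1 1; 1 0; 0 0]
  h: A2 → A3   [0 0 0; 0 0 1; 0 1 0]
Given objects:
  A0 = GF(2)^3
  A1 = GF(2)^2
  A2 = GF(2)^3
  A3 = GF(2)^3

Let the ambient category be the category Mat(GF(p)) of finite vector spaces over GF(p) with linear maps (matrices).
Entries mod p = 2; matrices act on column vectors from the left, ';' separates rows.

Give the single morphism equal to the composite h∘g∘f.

Answer: [0 0 0; 0 0 0; 0 1 0]

Trace:
  e0=⟨1,0,0⟩ f→⟨0,1⟩ g→⟨1,0,0⟩ h→⟨0,0,0⟩
  e1=⟨0,1,0⟩ f→⟨1,1⟩ g→⟨0,1,0⟩ h→⟨0,0,1⟩
  e2=⟨0,0,1⟩ f→⟨0,0⟩ g→⟨0,0,0⟩ h→⟨0,0,0⟩
composite: [0 0 0; 0 0 0; 0 1 0]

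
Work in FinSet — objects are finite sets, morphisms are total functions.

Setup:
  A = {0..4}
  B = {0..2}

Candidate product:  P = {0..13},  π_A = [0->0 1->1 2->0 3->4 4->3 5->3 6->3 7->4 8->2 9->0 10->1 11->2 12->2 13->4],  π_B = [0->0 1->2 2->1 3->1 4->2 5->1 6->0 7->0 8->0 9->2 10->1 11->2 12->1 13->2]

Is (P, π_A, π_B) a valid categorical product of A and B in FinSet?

Answer: NOT A VALID PRODUCT — |P|=14 ≠ |A|·|B|=15

Work:
|A|·|B| = 5·3 = 15;  |P| = 14
  → cardinalities differ; no bijection possible.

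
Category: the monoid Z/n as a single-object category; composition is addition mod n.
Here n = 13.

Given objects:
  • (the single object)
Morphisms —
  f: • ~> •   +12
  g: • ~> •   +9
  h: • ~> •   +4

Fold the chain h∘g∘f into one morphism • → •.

  0 +12≡12 +9≡8 +4≡12  (mod 13)
⟦path⟧: +12

Answer: +12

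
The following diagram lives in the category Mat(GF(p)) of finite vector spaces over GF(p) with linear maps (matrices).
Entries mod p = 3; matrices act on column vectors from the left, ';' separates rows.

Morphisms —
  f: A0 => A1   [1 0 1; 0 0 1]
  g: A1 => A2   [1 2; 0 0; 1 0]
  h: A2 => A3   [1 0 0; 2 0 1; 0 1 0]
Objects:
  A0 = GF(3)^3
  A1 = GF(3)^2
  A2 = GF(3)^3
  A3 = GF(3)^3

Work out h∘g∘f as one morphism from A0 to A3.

  e0=[1,0,0] f=>[1,0] g=>[1,0,1] h=>[1,0,0]
  e1=[0,1,0] f=>[0,0] g=>[0,0,0] h=>[0,0,0]
  e2=[0,0,1] f=>[1,1] g=>[0,0,1] h=>[0,1,0]
⟦path⟧: [1 0 0; 0 0 1; 0 0 0]

Answer: [1 0 0; 0 0 1; 0 0 0]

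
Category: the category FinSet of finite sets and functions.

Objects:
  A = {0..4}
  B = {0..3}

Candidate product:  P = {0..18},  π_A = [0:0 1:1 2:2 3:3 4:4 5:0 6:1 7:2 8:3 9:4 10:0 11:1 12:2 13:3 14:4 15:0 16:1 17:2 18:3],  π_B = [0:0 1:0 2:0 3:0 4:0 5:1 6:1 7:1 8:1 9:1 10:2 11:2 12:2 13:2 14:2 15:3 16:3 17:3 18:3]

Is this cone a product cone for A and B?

|A|·|B| = 5·4 = 20;  |P| = 19
  → cardinalities differ; no bijection possible.

Answer: NOT A VALID PRODUCT — |P|=19 ≠ |A|·|B|=20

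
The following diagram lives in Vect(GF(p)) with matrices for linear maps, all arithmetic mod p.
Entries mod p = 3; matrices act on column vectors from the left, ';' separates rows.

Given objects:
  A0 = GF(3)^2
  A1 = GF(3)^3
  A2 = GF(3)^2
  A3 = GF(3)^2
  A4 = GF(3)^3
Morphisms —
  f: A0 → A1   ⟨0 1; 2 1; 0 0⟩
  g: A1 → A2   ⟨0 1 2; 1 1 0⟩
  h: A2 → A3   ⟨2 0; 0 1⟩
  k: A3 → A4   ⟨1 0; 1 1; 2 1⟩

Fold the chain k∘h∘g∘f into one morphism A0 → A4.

  e0=(1,0) f→(0,2,0) g→(2,2) h→(1,2) k→(1,0,1)
  e1=(0,1) f→(1,1,0) g→(1,2) h→(2,2) k→(2,1,0)
⟦path⟧: ⟨1 2; 0 1; 1 0⟩

Answer: ⟨1 2; 0 1; 1 0⟩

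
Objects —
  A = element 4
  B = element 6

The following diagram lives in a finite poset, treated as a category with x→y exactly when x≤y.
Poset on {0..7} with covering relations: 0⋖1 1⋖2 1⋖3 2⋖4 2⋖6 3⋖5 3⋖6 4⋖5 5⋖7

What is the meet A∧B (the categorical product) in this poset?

Answer: A∧B = 2

Trace:
{x : x⊑A ∧ x⊑B} = {0,1,2}  (A=4, B=6)
  0 ⊑ 2
  1 ⊑ 2
  2 ⊑ 2
glb = 2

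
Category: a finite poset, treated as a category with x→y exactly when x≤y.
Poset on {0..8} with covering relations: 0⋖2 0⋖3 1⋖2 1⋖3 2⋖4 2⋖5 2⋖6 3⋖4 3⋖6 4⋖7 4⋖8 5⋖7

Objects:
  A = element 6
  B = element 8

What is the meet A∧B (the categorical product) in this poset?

Answer: NO MEET EXISTS

Trace:
{x : x≤A ∧ x≤B} = {0,1,2,3}  (A=6, B=8)
  maximal lower bounds 2 and 3 are incomparable: neither 2≤3 nor 3≤2
→ no greatest lower bound exists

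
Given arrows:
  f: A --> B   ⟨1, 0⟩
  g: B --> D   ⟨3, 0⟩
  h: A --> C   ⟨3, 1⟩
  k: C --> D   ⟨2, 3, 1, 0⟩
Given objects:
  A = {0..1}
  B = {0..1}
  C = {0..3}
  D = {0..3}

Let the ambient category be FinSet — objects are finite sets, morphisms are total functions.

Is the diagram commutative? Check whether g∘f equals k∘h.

Answer: COMMUTES

Trace:
Path 1 = f;g:
  0 f-->1 g-->0
  1 f-->0 g-->3
  ⟦path⟧₁ = ⟨0, 3⟩
Path 2 = h;k:
  0 h-->3 k-->0
  1 h-->1 k-->3
  ⟦path⟧₂ = ⟨0, 3⟩
Equal? same morphism ✓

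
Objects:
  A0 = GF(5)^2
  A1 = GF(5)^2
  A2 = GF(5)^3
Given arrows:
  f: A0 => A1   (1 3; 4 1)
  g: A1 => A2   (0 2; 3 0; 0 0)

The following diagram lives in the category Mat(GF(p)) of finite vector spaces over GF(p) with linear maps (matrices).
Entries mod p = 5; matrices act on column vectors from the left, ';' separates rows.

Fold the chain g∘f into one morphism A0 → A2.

Answer: (3 2; 3 4; 0 0)

Work:
  e0=⟨1,0⟩ f=>⟨1,4⟩ g=>⟨3,3,0⟩
  e1=⟨0,1⟩ f=>⟨3,1⟩ g=>⟨2,4,0⟩
⟦path⟧: (3 2; 3 4; 0 0)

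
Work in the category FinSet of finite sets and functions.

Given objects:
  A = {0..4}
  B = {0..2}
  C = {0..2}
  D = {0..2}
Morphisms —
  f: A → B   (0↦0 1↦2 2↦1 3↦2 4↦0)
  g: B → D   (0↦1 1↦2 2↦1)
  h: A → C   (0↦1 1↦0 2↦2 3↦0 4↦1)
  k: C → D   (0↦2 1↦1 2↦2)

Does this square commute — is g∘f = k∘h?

1) trace f;g:
  0 f→0 g→1
  1 f→2 g→1
  2 f→1 g→2
  3 f→2 g→1
  4 f→0 g→1
  result₁ = (0↦1 1↦1 2↦2 3↦1 4↦1)
2) trace h;k:
  0 h→1 k→1
  1 h→0 k→2
  2 h→2 k→2
  3 h→0 k→2
  4 h→1 k→1
  result₂ = (0↦1 1↦2 2↦2 3↦2 4↦1)
Equal? distinct morphisms ✗

Answer: DOES NOT COMMUTE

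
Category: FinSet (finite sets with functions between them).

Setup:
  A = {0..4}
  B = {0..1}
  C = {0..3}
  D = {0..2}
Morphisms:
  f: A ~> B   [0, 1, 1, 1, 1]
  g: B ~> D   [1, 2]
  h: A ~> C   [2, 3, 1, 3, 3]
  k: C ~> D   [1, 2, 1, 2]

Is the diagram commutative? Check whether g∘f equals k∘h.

1) trace f;g:
  0 f~>0 g~>1
  1 f~>1 g~>2
  2 f~>1 g~>2
  3 f~>1 g~>2
  4 f~>1 g~>2
  result₁ = [1, 2, 2, 2, 2]
2) trace h;k:
  0 h~>2 k~>1
  1 h~>3 k~>2
  2 h~>1 k~>2
  3 h~>3 k~>2
  4 h~>3 k~>2
  result₂ = [1, 2, 2, 2, 2]
Equal? equal; square commutes

Answer: COMMUTES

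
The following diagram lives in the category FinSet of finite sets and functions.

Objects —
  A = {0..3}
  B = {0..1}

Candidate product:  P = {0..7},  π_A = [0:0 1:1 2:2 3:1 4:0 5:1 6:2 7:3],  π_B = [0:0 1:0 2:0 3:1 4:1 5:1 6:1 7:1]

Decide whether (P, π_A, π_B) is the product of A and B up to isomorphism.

|A|·|B| = 4·2 = 8;  |P| = 8
Check the pairing map k ↦ (π_A(k), π_B(k)):
  0 : (0,0)
  1 : (1,0)
  2 : (2,0)
  3 : (1,1)
  4 : (0,1)
  5 : (1,1)  ✗ repeats pair of k=3
  6 : (2,1)
  7 : (3,1)
distinct pairs in image: 7 / 8 needed
  → (1,1) hit at k=3 and k=5

Answer: NOT A VALID PRODUCT — duplicate pair at indices 5,3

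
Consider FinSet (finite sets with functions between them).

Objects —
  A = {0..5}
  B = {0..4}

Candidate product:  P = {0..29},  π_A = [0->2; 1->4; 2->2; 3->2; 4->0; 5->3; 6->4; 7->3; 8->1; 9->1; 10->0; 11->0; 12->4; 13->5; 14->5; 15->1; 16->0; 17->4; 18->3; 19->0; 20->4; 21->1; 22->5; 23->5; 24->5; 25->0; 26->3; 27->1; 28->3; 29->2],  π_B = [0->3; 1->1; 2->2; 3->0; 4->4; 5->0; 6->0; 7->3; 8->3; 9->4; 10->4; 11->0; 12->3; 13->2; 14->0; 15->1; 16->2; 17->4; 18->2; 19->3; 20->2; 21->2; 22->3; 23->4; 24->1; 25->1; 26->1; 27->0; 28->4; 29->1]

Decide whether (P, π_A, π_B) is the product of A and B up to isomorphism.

Answer: NOT A VALID PRODUCT — duplicate pair at indices 10,4

Derivation:
|A|·|B| = 6·5 = 30;  |P| = 30
Check the pairing map k ↦ (π_A(k), π_B(k)):
  0 -> (2,3)
  1 -> (4,1)
  2 -> (2,2)
  3 -> (2,0)
  4 -> (0,4)
  5 -> (3,0)
  6 -> (4,0)
  7 -> (3,3)
  8 -> (1,3)
  9 -> (1,4)
  10 -> (0,4)  ✗ repeats pair of k=4
  11 -> (0,0)
  12 -> (4,3)
  13 -> (5,2)
  14 -> (5,0)
  15 -> (1,1)
  16 -> (0,2)
  17 -> (4,4)
  18 -> (3,2)
  19 -> (0,3)
  20 -> (4,2)
  21 -> (1,2)
  22 -> (5,3)
  23 -> (5,4)
  24 -> (5,1)
  25 -> (0,1)
  26 -> (3,1)
  27 -> (1,0)
  28 -> (3,4)
  29 -> (2,1)
distinct pairs in image: 29 / 30 needed
  → (0,4) hit at k=4 and k=10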